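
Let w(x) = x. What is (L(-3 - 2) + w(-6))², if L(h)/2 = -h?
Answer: 16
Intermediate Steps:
L(h) = -2*h (L(h) = 2*(-h) = -2*h)
(L(-3 - 2) + w(-6))² = (-2*(-3 - 2) - 6)² = (-2*(-5) - 6)² = (10 - 6)² = 4² = 16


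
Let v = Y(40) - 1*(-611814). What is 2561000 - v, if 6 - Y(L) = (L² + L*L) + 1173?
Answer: 1953553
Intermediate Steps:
Y(L) = -1167 - 2*L² (Y(L) = 6 - ((L² + L*L) + 1173) = 6 - ((L² + L²) + 1173) = 6 - (2*L² + 1173) = 6 - (1173 + 2*L²) = 6 + (-1173 - 2*L²) = -1167 - 2*L²)
v = 607447 (v = (-1167 - 2*40²) - 1*(-611814) = (-1167 - 2*1600) + 611814 = (-1167 - 3200) + 611814 = -4367 + 611814 = 607447)
2561000 - v = 2561000 - 1*607447 = 2561000 - 607447 = 1953553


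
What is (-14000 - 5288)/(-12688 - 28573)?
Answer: 19288/41261 ≈ 0.46746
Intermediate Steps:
(-14000 - 5288)/(-12688 - 28573) = -19288/(-41261) = -19288*(-1/41261) = 19288/41261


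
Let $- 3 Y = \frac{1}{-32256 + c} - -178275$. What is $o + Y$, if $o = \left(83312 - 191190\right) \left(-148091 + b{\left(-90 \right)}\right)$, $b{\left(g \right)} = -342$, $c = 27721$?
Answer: $\frac{217851365165146}{13605} \approx 1.6013 \cdot 10^{10}$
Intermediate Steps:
$Y = - \frac{808477124}{13605}$ ($Y = - \frac{\frac{1}{-32256 + 27721} - -178275}{3} = - \frac{\frac{1}{-4535} + 178275}{3} = - \frac{- \frac{1}{4535} + 178275}{3} = \left(- \frac{1}{3}\right) \frac{808477124}{4535} = - \frac{808477124}{13605} \approx -59425.0$)
$o = 16012655174$ ($o = \left(83312 - 191190\right) \left(-148091 - 342\right) = \left(-107878\right) \left(-148433\right) = 16012655174$)
$o + Y = 16012655174 - \frac{808477124}{13605} = \frac{217851365165146}{13605}$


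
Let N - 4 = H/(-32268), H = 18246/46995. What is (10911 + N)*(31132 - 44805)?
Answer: -37718985662412857/252739110 ≈ -1.4924e+8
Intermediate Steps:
H = 6082/15665 (H = 18246*(1/46995) = 6082/15665 ≈ 0.38825)
N = 1010953399/252739110 (N = 4 + (6082/15665)/(-32268) = 4 + (6082/15665)*(-1/32268) = 4 - 3041/252739110 = 1010953399/252739110 ≈ 4.0000)
(10911 + N)*(31132 - 44805) = (10911 + 1010953399/252739110)*(31132 - 44805) = (2758647382609/252739110)*(-13673) = -37718985662412857/252739110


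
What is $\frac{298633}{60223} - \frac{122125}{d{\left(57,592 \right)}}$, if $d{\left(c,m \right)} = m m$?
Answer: $\frac{97305381837}{21105993472} \approx 4.6103$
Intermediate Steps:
$d{\left(c,m \right)} = m^{2}$
$\frac{298633}{60223} - \frac{122125}{d{\left(57,592 \right)}} = \frac{298633}{60223} - \frac{122125}{592^{2}} = 298633 \cdot \frac{1}{60223} - \frac{122125}{350464} = \frac{298633}{60223} - \frac{122125}{350464} = \frac{97305381837}{21105993472}$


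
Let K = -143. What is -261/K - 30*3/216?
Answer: 2417/1716 ≈ 1.4085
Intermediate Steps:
-261/K - 30*3/216 = -261/(-143) - 30*3/216 = -261*(-1/143) - 90*1/216 = 261/143 - 5/12 = 2417/1716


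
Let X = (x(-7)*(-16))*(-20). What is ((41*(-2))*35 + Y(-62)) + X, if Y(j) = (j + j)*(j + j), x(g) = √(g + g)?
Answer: 12506 + 320*I*√14 ≈ 12506.0 + 1197.3*I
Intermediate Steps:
x(g) = √2*√g (x(g) = √(2*g) = √2*√g)
Y(j) = 4*j² (Y(j) = (2*j)*(2*j) = 4*j²)
X = 320*I*√14 (X = ((√2*√(-7))*(-16))*(-20) = ((√2*(I*√7))*(-16))*(-20) = ((I*√14)*(-16))*(-20) = -16*I*√14*(-20) = 320*I*√14 ≈ 1197.3*I)
((41*(-2))*35 + Y(-62)) + X = ((41*(-2))*35 + 4*(-62)²) + 320*I*√14 = (-82*35 + 4*3844) + 320*I*√14 = (-2870 + 15376) + 320*I*√14 = 12506 + 320*I*√14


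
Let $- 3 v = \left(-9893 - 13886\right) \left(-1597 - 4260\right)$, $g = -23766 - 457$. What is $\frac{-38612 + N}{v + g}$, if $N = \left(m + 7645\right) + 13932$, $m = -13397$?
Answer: $\frac{2853}{4354571} \approx 0.00065517$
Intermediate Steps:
$N = 8180$ ($N = \left(-13397 + 7645\right) + 13932 = -5752 + 13932 = 8180$)
$g = -24223$ ($g = -23766 - 457 = -24223$)
$v = - \frac{139273603}{3}$ ($v = - \frac{\left(-9893 - 13886\right) \left(-1597 - 4260\right)}{3} = - \frac{\left(-23779\right) \left(-5857\right)}{3} = \left(- \frac{1}{3}\right) 139273603 = - \frac{139273603}{3} \approx -4.6425 \cdot 10^{7}$)
$\frac{-38612 + N}{v + g} = \frac{-38612 + 8180}{- \frac{139273603}{3} - 24223} = - \frac{30432}{- \frac{139346272}{3}} = \left(-30432\right) \left(- \frac{3}{139346272}\right) = \frac{2853}{4354571}$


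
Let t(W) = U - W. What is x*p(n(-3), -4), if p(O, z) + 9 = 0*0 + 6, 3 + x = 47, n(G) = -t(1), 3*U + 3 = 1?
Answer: -132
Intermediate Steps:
U = -⅔ (U = -1 + (⅓)*1 = -1 + ⅓ = -⅔ ≈ -0.66667)
t(W) = -⅔ - W
n(G) = 5/3 (n(G) = -(-⅔ - 1*1) = -(-⅔ - 1) = -1*(-5/3) = 5/3)
x = 44 (x = -3 + 47 = 44)
p(O, z) = -3 (p(O, z) = -9 + (0*0 + 6) = -9 + (0 + 6) = -9 + 6 = -3)
x*p(n(-3), -4) = 44*(-3) = -132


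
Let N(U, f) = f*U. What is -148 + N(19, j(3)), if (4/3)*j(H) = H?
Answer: -421/4 ≈ -105.25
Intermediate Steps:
j(H) = 3*H/4
N(U, f) = U*f
-148 + N(19, j(3)) = -148 + 19*((3/4)*3) = -148 + 19*(9/4) = -148 + 171/4 = -421/4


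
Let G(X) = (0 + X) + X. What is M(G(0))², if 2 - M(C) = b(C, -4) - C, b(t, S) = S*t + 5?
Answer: 9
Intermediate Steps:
b(t, S) = 5 + S*t
G(X) = 2*X (G(X) = X + X = 2*X)
M(C) = -3 + 5*C (M(C) = 2 - ((5 - 4*C) - C) = 2 - (5 - 5*C) = 2 + (-5 + 5*C) = -3 + 5*C)
M(G(0))² = (-3 + 5*(2*0))² = (-3 + 5*0)² = (-3 + 0)² = (-3)² = 9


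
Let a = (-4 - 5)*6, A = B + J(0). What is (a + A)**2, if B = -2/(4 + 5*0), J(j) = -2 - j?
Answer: 12769/4 ≈ 3192.3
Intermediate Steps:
B = -1/2 (B = -2/(4 + 0) = -2/4 = -2*1/4 = -1/2 ≈ -0.50000)
A = -5/2 (A = -1/2 + (-2 - 1*0) = -1/2 + (-2 + 0) = -1/2 - 2 = -5/2 ≈ -2.5000)
a = -54 (a = -9*6 = -54)
(a + A)**2 = (-54 - 5/2)**2 = (-113/2)**2 = 12769/4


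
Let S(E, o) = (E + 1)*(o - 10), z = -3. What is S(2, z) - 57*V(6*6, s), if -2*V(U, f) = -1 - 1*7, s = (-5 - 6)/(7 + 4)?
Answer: -267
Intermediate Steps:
S(E, o) = (1 + E)*(-10 + o)
s = -1 (s = -11/11 = -11*1/11 = -1)
V(U, f) = 4 (V(U, f) = -(-1 - 1*7)/2 = -(-1 - 7)/2 = -1/2*(-8) = 4)
S(2, z) - 57*V(6*6, s) = (-10 - 3 - 10*2 + 2*(-3)) - 57*4 = (-10 - 3 - 20 - 6) - 228 = -39 - 228 = -267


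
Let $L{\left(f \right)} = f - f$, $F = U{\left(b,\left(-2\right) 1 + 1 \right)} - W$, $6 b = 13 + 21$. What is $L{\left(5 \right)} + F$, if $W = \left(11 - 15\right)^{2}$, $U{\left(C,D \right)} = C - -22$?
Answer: $\frac{35}{3} \approx 11.667$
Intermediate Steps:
$b = \frac{17}{3}$ ($b = \frac{13 + 21}{6} = \frac{1}{6} \cdot 34 = \frac{17}{3} \approx 5.6667$)
$U{\left(C,D \right)} = 22 + C$ ($U{\left(C,D \right)} = C + 22 = 22 + C$)
$W = 16$ ($W = \left(-4\right)^{2} = 16$)
$F = \frac{35}{3}$ ($F = \left(22 + \frac{17}{3}\right) - 16 = \frac{83}{3} - 16 = \frac{35}{3} \approx 11.667$)
$L{\left(f \right)} = 0$
$L{\left(5 \right)} + F = 0 + \frac{35}{3} = \frac{35}{3}$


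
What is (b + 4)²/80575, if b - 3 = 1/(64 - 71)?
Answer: 2304/3948175 ≈ 0.00058356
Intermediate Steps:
b = 20/7 (b = 3 + 1/(64 - 71) = 3 + 1/(-7) = 3 - ⅐ = 20/7 ≈ 2.8571)
(b + 4)²/80575 = (20/7 + 4)²/80575 = (48/7)²*(1/80575) = (2304/49)*(1/80575) = 2304/3948175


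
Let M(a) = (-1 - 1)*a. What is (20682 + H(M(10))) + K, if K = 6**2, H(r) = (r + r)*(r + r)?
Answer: 22318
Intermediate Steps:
M(a) = -2*a
H(r) = 4*r**2 (H(r) = (2*r)*(2*r) = 4*r**2)
K = 36
(20682 + H(M(10))) + K = (20682 + 4*(-2*10)**2) + 36 = (20682 + 4*(-20)**2) + 36 = (20682 + 4*400) + 36 = (20682 + 1600) + 36 = 22282 + 36 = 22318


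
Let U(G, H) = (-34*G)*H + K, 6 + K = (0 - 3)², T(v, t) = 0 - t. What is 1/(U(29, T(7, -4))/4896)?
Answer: -4896/3941 ≈ -1.2423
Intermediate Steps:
T(v, t) = -t
K = 3 (K = -6 + (0 - 3)² = -6 + (-3)² = -6 + 9 = 3)
U(G, H) = 3 - 34*G*H (U(G, H) = (-34*G)*H + 3 = -34*G*H + 3 = 3 - 34*G*H)
1/(U(29, T(7, -4))/4896) = 1/((3 - 34*29*(-1*(-4)))/4896) = 1/((3 - 34*29*4)*(1/4896)) = 1/((3 - 3944)*(1/4896)) = 1/(-3941*1/4896) = 1/(-3941/4896) = -4896/3941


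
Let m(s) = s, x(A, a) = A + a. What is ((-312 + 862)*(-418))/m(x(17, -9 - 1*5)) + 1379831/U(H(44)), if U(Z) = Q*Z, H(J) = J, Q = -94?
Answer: -955005893/12408 ≈ -76967.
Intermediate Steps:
U(Z) = -94*Z
((-312 + 862)*(-418))/m(x(17, -9 - 1*5)) + 1379831/U(H(44)) = ((-312 + 862)*(-418))/(17 + (-9 - 1*5)) + 1379831/((-94*44)) = (550*(-418))/(17 + (-9 - 5)) + 1379831/(-4136) = -229900/(17 - 14) + 1379831*(-1/4136) = -229900/3 - 1379831/4136 = -955005893/12408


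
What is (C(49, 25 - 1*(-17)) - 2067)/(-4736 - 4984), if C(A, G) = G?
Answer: 5/24 ≈ 0.20833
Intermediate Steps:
(C(49, 25 - 1*(-17)) - 2067)/(-4736 - 4984) = ((25 - 1*(-17)) - 2067)/(-4736 - 4984) = ((25 + 17) - 2067)/(-9720) = (42 - 2067)*(-1/9720) = -2025*(-1/9720) = 5/24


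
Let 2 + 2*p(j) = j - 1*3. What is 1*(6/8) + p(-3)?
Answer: -13/4 ≈ -3.2500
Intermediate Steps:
p(j) = -5/2 + j/2 (p(j) = -1 + (j - 1*3)/2 = -1 + (j - 3)/2 = -1 + (-3 + j)/2 = -1 + (-3/2 + j/2) = -5/2 + j/2)
1*(6/8) + p(-3) = 1*(6/8) + (-5/2 + (½)*(-3)) = 1*(6*(⅛)) + (-5/2 - 3/2) = 1*(¾) - 4 = ¾ - 4 = -13/4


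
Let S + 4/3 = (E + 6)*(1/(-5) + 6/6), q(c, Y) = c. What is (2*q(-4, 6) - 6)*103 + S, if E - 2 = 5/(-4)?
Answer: -21569/15 ≈ -1437.9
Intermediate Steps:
E = 3/4 (E = 2 + 5/(-4) = 2 + 5*(-1/4) = 2 - 5/4 = 3/4 ≈ 0.75000)
S = 61/15 (S = -4/3 + (3/4 + 6)*(1/(-5) + 6/6) = -4/3 + 27*(1*(-1/5) + 6*(1/6))/4 = -4/3 + 27*(-1/5 + 1)/4 = -4/3 + (27/4)*(4/5) = -4/3 + 27/5 = 61/15 ≈ 4.0667)
(2*q(-4, 6) - 6)*103 + S = (2*(-4) - 6)*103 + 61/15 = (-8 - 6)*103 + 61/15 = -14*103 + 61/15 = -1442 + 61/15 = -21569/15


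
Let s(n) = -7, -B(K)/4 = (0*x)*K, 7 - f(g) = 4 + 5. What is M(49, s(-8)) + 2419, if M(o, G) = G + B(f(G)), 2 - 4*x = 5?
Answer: 2412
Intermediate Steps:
x = -¾ (x = ½ - ¼*5 = ½ - 5/4 = -¾ ≈ -0.75000)
f(g) = -2 (f(g) = 7 - (4 + 5) = 7 - 1*9 = 7 - 9 = -2)
B(K) = 0 (B(K) = -4*0*(-¾)*K = -0*K = -4*0 = 0)
M(o, G) = G (M(o, G) = G + 0 = G)
M(49, s(-8)) + 2419 = -7 + 2419 = 2412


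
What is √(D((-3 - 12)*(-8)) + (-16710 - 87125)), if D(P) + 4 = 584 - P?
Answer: 5*I*√4135 ≈ 321.52*I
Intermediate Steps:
D(P) = 580 - P (D(P) = -4 + (584 - P) = 580 - P)
√(D((-3 - 12)*(-8)) + (-16710 - 87125)) = √((580 - (-3 - 12)*(-8)) + (-16710 - 87125)) = √((580 - (-15)*(-8)) - 103835) = √((580 - 1*120) - 103835) = √((580 - 120) - 103835) = √(460 - 103835) = √(-103375) = 5*I*√4135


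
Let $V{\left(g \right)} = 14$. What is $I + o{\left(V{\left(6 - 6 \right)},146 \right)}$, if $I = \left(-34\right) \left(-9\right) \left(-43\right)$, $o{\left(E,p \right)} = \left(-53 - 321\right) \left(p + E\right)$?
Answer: $-72998$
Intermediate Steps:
$o{\left(E,p \right)} = - 374 E - 374 p$ ($o{\left(E,p \right)} = - 374 \left(E + p\right) = - 374 E - 374 p$)
$I = -13158$ ($I = 306 \left(-43\right) = -13158$)
$I + o{\left(V{\left(6 - 6 \right)},146 \right)} = -13158 - 59840 = -72998$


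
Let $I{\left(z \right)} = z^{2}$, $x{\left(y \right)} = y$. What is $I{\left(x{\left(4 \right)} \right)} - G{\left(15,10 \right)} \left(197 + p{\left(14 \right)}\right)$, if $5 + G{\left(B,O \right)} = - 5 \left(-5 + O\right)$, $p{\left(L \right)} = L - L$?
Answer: $5926$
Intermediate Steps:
$p{\left(L \right)} = 0$
$G{\left(B,O \right)} = 20 - 5 O$ ($G{\left(B,O \right)} = -5 - 5 \left(-5 + O\right) = -5 - \left(-25 + 5 O\right) = 20 - 5 O$)
$I{\left(x{\left(4 \right)} \right)} - G{\left(15,10 \right)} \left(197 + p{\left(14 \right)}\right) = 4^{2} - \left(20 - 50\right) \left(197 + 0\right) = 16 - \left(20 - 50\right) 197 = 16 - \left(-30\right) 197 = 16 - -5910 = 16 + 5910 = 5926$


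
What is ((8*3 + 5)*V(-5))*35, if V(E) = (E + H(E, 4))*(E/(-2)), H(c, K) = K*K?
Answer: 55825/2 ≈ 27913.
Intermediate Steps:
H(c, K) = K²
V(E) = -E*(16 + E)/2 (V(E) = (E + 4²)*(E/(-2)) = (E + 16)*(E*(-½)) = (16 + E)*(-E/2) = -E*(16 + E)/2)
((8*3 + 5)*V(-5))*35 = ((8*3 + 5)*(-½*(-5)*(16 - 5)))*35 = ((24 + 5)*(-½*(-5)*11))*35 = (29*(55/2))*35 = (1595/2)*35 = 55825/2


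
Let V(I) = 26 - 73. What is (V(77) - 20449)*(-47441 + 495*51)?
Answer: 454929216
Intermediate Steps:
V(I) = -47
(V(77) - 20449)*(-47441 + 495*51) = (-47 - 20449)*(-47441 + 495*51) = -20496*(-47441 + 25245) = -20496*(-22196) = 454929216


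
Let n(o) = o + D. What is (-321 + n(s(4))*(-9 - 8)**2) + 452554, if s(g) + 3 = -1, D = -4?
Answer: 449921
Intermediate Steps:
s(g) = -4 (s(g) = -3 - 1 = -4)
n(o) = -4 + o (n(o) = o - 4 = -4 + o)
(-321 + n(s(4))*(-9 - 8)**2) + 452554 = (-321 + (-4 - 4)*(-9 - 8)**2) + 452554 = (-321 - 8*(-17)**2) + 452554 = (-321 - 8*289) + 452554 = (-321 - 2312) + 452554 = -2633 + 452554 = 449921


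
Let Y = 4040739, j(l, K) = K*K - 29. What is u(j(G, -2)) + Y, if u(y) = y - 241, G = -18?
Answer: 4040473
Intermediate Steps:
j(l, K) = -29 + K² (j(l, K) = K² - 29 = -29 + K²)
u(y) = -241 + y
u(j(G, -2)) + Y = (-241 + (-29 + (-2)²)) + 4040739 = (-241 + (-29 + 4)) + 4040739 = (-241 - 25) + 4040739 = -266 + 4040739 = 4040473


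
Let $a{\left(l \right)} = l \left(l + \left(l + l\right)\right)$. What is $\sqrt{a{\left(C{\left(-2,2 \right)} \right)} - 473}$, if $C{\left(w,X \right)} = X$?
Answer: $i \sqrt{461} \approx 21.471 i$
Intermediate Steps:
$a{\left(l \right)} = 3 l^{2}$ ($a{\left(l \right)} = l \left(l + 2 l\right) = l 3 l = 3 l^{2}$)
$\sqrt{a{\left(C{\left(-2,2 \right)} \right)} - 473} = \sqrt{3 \cdot 2^{2} - 473} = \sqrt{3 \cdot 4 - 473} = \sqrt{12 - 473} = \sqrt{-461} = i \sqrt{461}$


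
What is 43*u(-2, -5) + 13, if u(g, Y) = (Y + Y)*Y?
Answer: 2163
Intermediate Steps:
u(g, Y) = 2*Y**2 (u(g, Y) = (2*Y)*Y = 2*Y**2)
43*u(-2, -5) + 13 = 43*(2*(-5)**2) + 13 = 43*(2*25) + 13 = 43*50 + 13 = 2150 + 13 = 2163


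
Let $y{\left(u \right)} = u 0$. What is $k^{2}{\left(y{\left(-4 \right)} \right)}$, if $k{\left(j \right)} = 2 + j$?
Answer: $4$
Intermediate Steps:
$y{\left(u \right)} = 0$
$k^{2}{\left(y{\left(-4 \right)} \right)} = \left(2 + 0\right)^{2} = 2^{2} = 4$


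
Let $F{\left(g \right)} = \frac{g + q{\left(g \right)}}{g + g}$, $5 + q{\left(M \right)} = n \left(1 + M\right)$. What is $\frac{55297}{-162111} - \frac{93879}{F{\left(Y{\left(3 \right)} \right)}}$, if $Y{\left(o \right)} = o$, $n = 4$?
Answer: $- \frac{45656842786}{1134777} \approx -40234.0$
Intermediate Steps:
$q{\left(M \right)} = -1 + 4 M$ ($q{\left(M \right)} = -5 + 4 \left(1 + M\right) = -5 + \left(4 + 4 M\right) = -1 + 4 M$)
$F{\left(g \right)} = \frac{-1 + 5 g}{2 g}$ ($F{\left(g \right)} = \frac{g + \left(-1 + 4 g\right)}{g + g} = \frac{-1 + 5 g}{2 g}$)
$\frac{55297}{-162111} - \frac{93879}{F{\left(Y{\left(3 \right)} \right)}} = \frac{55297}{-162111} - \frac{93879}{\frac{1}{2} \cdot \frac{1}{3} \left(-1 + 5 \cdot 3\right)} = 55297 \left(- \frac{1}{162111}\right) - \frac{93879}{\frac{1}{2} \cdot \frac{1}{3} \left(-1 + 15\right)} = - \frac{55297}{162111} - \frac{93879}{\frac{1}{2} \cdot \frac{1}{3} \cdot 14} = - \frac{55297}{162111} - \frac{93879}{\frac{7}{3}} = - \frac{55297}{162111} - \frac{281637}{7} = - \frac{45656842786}{1134777}$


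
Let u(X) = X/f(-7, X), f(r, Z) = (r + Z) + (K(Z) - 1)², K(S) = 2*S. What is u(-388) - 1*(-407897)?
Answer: 123049064105/301667 ≈ 4.0790e+5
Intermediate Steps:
f(r, Z) = Z + r + (-1 + 2*Z)² (f(r, Z) = (r + Z) + (2*Z - 1)² = (Z + r) + (-1 + 2*Z)² = Z + r + (-1 + 2*Z)²)
u(X) = X/(-7 + X + (-1 + 2*X)²) (u(X) = X/(X - 7 + (-1 + 2*X)²) = X/(-7 + X + (-1 + 2*X)²))
u(-388) - 1*(-407897) = -388/(-7 - 388 + (-1 + 2*(-388))²) - 1*(-407897) = -388/(-7 - 388 + (-1 - 776)²) + 407897 = -388/(-7 - 388 + (-777)²) + 407897 = -388/(-7 - 388 + 603729) + 407897 = -388/603334 + 407897 = -388*1/603334 + 407897 = -194/301667 + 407897 = 123049064105/301667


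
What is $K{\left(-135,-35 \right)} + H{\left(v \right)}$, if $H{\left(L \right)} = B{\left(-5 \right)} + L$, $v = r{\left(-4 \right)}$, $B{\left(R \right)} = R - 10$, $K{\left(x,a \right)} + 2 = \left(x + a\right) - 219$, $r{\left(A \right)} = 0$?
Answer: $-406$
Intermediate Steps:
$K{\left(x,a \right)} = -221 + a + x$ ($K{\left(x,a \right)} = -2 - \left(219 - a - x\right) = -2 + \left(-219 + a + x\right) = -221 + a + x$)
$B{\left(R \right)} = -10 + R$
$v = 0$
$H{\left(L \right)} = -15 + L$ ($H{\left(L \right)} = \left(-10 - 5\right) + L = -15 + L$)
$K{\left(-135,-35 \right)} + H{\left(v \right)} = \left(-221 - 35 - 135\right) + \left(-15 + 0\right) = -391 - 15 = -406$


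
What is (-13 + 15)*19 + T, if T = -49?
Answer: -11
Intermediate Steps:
(-13 + 15)*19 + T = (-13 + 15)*19 - 49 = 2*19 - 49 = 38 - 49 = -11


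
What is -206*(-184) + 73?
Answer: 37977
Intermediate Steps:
-206*(-184) + 73 = 37904 + 73 = 37977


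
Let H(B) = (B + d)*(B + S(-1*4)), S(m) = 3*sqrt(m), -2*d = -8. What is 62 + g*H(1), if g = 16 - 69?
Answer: -203 - 1590*I ≈ -203.0 - 1590.0*I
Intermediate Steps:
d = 4 (d = -1/2*(-8) = 4)
g = -53
H(B) = (4 + B)*(B + 6*I) (H(B) = (B + 4)*(B + 3*sqrt(-1*4)) = (4 + B)*(B + 3*sqrt(-4)) = (4 + B)*(B + 3*(2*I)) = (4 + B)*(B + 6*I))
62 + g*H(1) = 62 - 53*(1**2 + 24*I + 1*(4 + 6*I)) = 62 - 53*(1 + 24*I + (4 + 6*I)) = 62 - 53*(5 + 30*I) = 62 + (-265 - 1590*I) = -203 - 1590*I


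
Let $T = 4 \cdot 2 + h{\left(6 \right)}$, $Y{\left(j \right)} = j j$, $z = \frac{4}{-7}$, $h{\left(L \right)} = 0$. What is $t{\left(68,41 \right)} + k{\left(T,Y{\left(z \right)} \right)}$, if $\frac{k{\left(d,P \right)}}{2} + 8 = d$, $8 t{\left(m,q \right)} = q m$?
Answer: $\frac{697}{2} \approx 348.5$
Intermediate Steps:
$z = - \frac{4}{7}$ ($z = 4 \left(- \frac{1}{7}\right) = - \frac{4}{7} \approx -0.57143$)
$t{\left(m,q \right)} = \frac{m q}{8}$ ($t{\left(m,q \right)} = \frac{q m}{8} = \frac{m q}{8}$)
$Y{\left(j \right)} = j^{2}$
$T = 8$ ($T = 4 \cdot 2 + 0 = 8 + 0 = 8$)
$k{\left(d,P \right)} = -16 + 2 d$
$t{\left(68,41 \right)} + k{\left(T,Y{\left(z \right)} \right)} = \frac{1}{8} \cdot 68 \cdot 41 + \left(-16 + 2 \cdot 8\right) = \frac{697}{2} + \left(-16 + 16\right) = \frac{697}{2} + 0 = \frac{697}{2}$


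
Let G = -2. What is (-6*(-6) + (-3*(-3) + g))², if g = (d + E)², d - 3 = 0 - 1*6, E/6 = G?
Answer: 72900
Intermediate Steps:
E = -12 (E = 6*(-2) = -12)
d = -3 (d = 3 + (0 - 1*6) = 3 + (0 - 6) = 3 - 6 = -3)
g = 225 (g = (-3 - 12)² = (-15)² = 225)
(-6*(-6) + (-3*(-3) + g))² = (-6*(-6) + (-3*(-3) + 225))² = (36 + (9 + 225))² = (36 + 234)² = 270² = 72900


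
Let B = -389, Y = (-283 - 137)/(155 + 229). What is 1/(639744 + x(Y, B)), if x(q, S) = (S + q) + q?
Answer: 16/10229645 ≈ 1.5641e-6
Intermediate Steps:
Y = -35/32 (Y = -420/384 = -420*1/384 = -35/32 ≈ -1.0938)
x(q, S) = S + 2*q
1/(639744 + x(Y, B)) = 1/(639744 + (-389 + 2*(-35/32))) = 1/(639744 + (-389 - 35/16)) = 1/(639744 - 6259/16) = 1/(10229645/16) = 16/10229645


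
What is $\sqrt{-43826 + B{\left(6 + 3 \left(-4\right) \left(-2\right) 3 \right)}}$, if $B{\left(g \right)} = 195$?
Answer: $i \sqrt{43631} \approx 208.88 i$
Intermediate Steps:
$\sqrt{-43826 + B{\left(6 + 3 \left(-4\right) \left(-2\right) 3 \right)}} = \sqrt{-43826 + 195} = \sqrt{-43631} = i \sqrt{43631}$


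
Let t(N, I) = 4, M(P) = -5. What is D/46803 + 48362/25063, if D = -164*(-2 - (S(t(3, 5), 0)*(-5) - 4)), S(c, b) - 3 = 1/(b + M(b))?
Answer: 2197721374/1173023589 ≈ 1.8736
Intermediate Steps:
S(c, b) = 3 + 1/(-5 + b) (S(c, b) = 3 + 1/(b - 5) = 3 + 1/(-5 + b))
D = -2624 (D = -164*(-2 - (((-14 + 3*0)/(-5 + 0))*(-5) - 4)) = -164*(-2 - (((-14 + 0)/(-5))*(-5) - 4)) = -164*(-2 - (-⅕*(-14)*(-5) - 4)) = -164*(-2 - ((14/5)*(-5) - 4)) = -164*(-2 - (-14 - 4)) = -164*(-2 - 1*(-18)) = -164*(-2 + 18) = -164*16 = -2624)
D/46803 + 48362/25063 = -2624/46803 + 48362/25063 = 2197721374/1173023589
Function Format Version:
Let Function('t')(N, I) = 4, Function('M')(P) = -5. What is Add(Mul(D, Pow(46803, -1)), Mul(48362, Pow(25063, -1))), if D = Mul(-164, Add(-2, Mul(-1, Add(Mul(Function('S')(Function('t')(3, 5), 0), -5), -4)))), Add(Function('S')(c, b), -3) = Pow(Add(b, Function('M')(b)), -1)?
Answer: Rational(2197721374, 1173023589) ≈ 1.8736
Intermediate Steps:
Function('S')(c, b) = Add(3, Pow(Add(-5, b), -1)) (Function('S')(c, b) = Add(3, Pow(Add(b, -5), -1)) = Add(3, Pow(Add(-5, b), -1)))
D = -2624 (D = Mul(-164, Add(-2, Mul(-1, Add(Mul(Mul(Pow(Add(-5, 0), -1), Add(-14, Mul(3, 0))), -5), -4)))) = Mul(-164, Add(-2, Mul(-1, Add(Mul(Mul(Pow(-5, -1), Add(-14, 0)), -5), -4)))) = Mul(-164, Add(-2, Mul(-1, Add(Mul(Mul(Rational(-1, 5), -14), -5), -4)))) = Mul(-164, Add(-2, Mul(-1, Add(Mul(Rational(14, 5), -5), -4)))) = Mul(-164, Add(-2, Mul(-1, Add(-14, -4)))) = Mul(-164, Add(-2, Mul(-1, -18))) = Mul(-164, Add(-2, 18)) = Mul(-164, 16) = -2624)
Add(Mul(D, Pow(46803, -1)), Mul(48362, Pow(25063, -1))) = Add(Mul(-2624, Pow(46803, -1)), Mul(48362, Pow(25063, -1))) = Add(Mul(-2624, Rational(1, 46803)), Mul(48362, Rational(1, 25063))) = Add(Rational(-2624, 46803), Rational(48362, 25063)) = Rational(2197721374, 1173023589)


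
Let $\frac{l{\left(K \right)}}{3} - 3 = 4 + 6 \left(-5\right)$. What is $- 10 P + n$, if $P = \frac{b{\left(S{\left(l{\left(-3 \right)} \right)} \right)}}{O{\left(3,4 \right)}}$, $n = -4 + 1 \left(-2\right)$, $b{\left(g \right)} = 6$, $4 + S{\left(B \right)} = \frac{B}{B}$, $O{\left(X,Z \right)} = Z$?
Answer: $-21$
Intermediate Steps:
$l{\left(K \right)} = -69$ ($l{\left(K \right)} = 9 + 3 \left(4 + 6 \left(-5\right)\right) = 9 + 3 \left(4 - 30\right) = 9 + 3 \left(-26\right) = 9 - 78 = -69$)
$S{\left(B \right)} = -3$ ($S{\left(B \right)} = -4 + \frac{B}{B} = -4 + 1 = -3$)
$n = -6$ ($n = -4 - 2 = -6$)
$P = \frac{3}{2}$ ($P = \frac{6}{4} = 6 \cdot \frac{1}{4} = \frac{3}{2} \approx 1.5$)
$- 10 P + n = \left(-10\right) \frac{3}{2} - 6 = -15 - 6 = -21$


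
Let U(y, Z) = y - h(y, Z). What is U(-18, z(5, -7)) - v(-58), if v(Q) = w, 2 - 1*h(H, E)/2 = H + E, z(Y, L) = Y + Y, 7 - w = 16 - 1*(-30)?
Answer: 1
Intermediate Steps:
w = -39 (w = 7 - (16 - 1*(-30)) = 7 - (16 + 30) = 7 - 1*46 = 7 - 46 = -39)
z(Y, L) = 2*Y
h(H, E) = 4 - 2*E - 2*H (h(H, E) = 4 - 2*(H + E) = 4 - 2*(E + H) = 4 + (-2*E - 2*H) = 4 - 2*E - 2*H)
v(Q) = -39
U(y, Z) = -4 + 2*Z + 3*y (U(y, Z) = y - (4 - 2*Z - 2*y) = y + (-4 + 2*Z + 2*y) = -4 + 2*Z + 3*y)
U(-18, z(5, -7)) - v(-58) = (-4 + 2*(2*5) + 3*(-18)) - 1*(-39) = (-4 + 2*10 - 54) + 39 = (-4 + 20 - 54) + 39 = -38 + 39 = 1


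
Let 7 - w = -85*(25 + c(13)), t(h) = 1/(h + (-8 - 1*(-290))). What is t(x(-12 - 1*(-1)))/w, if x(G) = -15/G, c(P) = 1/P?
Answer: 143/86655717 ≈ 1.6502e-6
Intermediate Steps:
c(P) = 1/P
t(h) = 1/(282 + h) (t(h) = 1/(h + (-8 + 290)) = 1/(h + 282) = 1/(282 + h))
w = 27801/13 (w = 7 - (-85)*(25 + 1/13) = 7 - (-85)*326/13 = 7 - 1*(-27710/13) = 7 + 27710/13 = 27801/13 ≈ 2138.5)
t(x(-12 - 1*(-1)))/w = 1/((282 - 15/(-12 - 1*(-1)))*(27801/13)) = (13/27801)/(282 - 15/(-12 + 1)) = (13/27801)/(282 - 15/(-11)) = (13/27801)/(282 - 15*(-1/11)) = (13/27801)/(282 + 15/11) = (13/27801)/(3117/11) = (11/3117)*(13/27801) = 143/86655717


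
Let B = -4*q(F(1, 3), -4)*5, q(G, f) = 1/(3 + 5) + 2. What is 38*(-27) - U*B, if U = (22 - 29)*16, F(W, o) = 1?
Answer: -5786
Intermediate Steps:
q(G, f) = 17/8 (q(G, f) = 1/8 + 2 = 17/8)
U = -112 (U = -7*16 = -112)
B = -85/2 (B = -4*17/8*5 = -17/2*5 = -85/2 ≈ -42.500)
38*(-27) - U*B = 38*(-27) - (-112)*(-85)/2 = -1026 - 1*4760 = -1026 - 4760 = -5786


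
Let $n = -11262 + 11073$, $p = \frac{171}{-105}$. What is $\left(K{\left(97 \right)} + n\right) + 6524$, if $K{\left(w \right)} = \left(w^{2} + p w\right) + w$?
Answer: $\frac{548906}{35} \approx 15683.0$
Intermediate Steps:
$p = - \frac{57}{35}$ ($p = 171 \left(- \frac{1}{105}\right) = - \frac{57}{35} \approx -1.6286$)
$n = -189$
$K{\left(w \right)} = w^{2} - \frac{22 w}{35}$ ($K{\left(w \right)} = \left(w^{2} - \frac{57 w}{35}\right) + w = w^{2} - \frac{22 w}{35}$)
$\left(K{\left(97 \right)} + n\right) + 6524 = \left(\frac{1}{35} \cdot 97 \left(-22 + 35 \cdot 97\right) - 189\right) + 6524 = \left(\frac{1}{35} \cdot 97 \left(-22 + 3395\right) - 189\right) + 6524 = \left(\frac{1}{35} \cdot 97 \cdot 3373 - 189\right) + 6524 = \left(\frac{327181}{35} - 189\right) + 6524 = \frac{320566}{35} + 6524 = \frac{548906}{35}$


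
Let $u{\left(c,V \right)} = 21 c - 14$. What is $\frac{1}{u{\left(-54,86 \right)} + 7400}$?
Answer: $\frac{1}{6252} \approx 0.00015995$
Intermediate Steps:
$u{\left(c,V \right)} = -14 + 21 c$
$\frac{1}{u{\left(-54,86 \right)} + 7400} = \frac{1}{\left(-14 + 21 \left(-54\right)\right) + 7400} = \frac{1}{\left(-14 - 1134\right) + 7400} = \frac{1}{-1148 + 7400} = \frac{1}{6252}$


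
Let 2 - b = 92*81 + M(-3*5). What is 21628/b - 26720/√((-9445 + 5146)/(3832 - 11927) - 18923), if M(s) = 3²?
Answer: -21628/7459 + 13360*I*√1239970939670/76588693 ≈ -2.8996 + 194.24*I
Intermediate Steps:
M(s) = 9
b = -7459 (b = 2 - (92*81 + 9) = 2 - (7452 + 9) = 2 - 1*7461 = 2 - 7461 = -7459)
21628/b - 26720/√((-9445 + 5146)/(3832 - 11927) - 18923) = 21628/(-7459) - 26720/√((-9445 + 5146)/(3832 - 11927) - 18923) = 21628*(-1/7459) - 26720/√(-4299/(-8095) - 18923) = -21628/7459 - 26720/√(-4299*(-1/8095) - 18923) = -21628/7459 - 26720/√(4299/8095 - 18923) = -21628/7459 - 26720*(-I*√1239970939670/153177386) = -21628/7459 - (-13360)*I*√1239970939670/76588693 = -21628/7459 + 13360*I*√1239970939670/76588693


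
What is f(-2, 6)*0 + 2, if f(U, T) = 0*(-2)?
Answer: 2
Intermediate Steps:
f(U, T) = 0
f(-2, 6)*0 + 2 = 0*0 + 2 = 0 + 2 = 2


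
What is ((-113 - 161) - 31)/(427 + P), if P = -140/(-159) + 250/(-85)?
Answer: -824415/1148611 ≈ -0.71775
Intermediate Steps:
P = -5570/2703 (P = -140*(-1/159) + 250*(-1/85) = 140/159 - 50/17 = -5570/2703 ≈ -2.0607)
((-113 - 161) - 31)/(427 + P) = ((-113 - 161) - 31)/(427 - 5570/2703) = (-274 - 31)/(1148611/2703) = -305*2703/1148611 = -824415/1148611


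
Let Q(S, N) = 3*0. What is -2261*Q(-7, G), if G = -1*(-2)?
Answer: 0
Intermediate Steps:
G = 2
Q(S, N) = 0
-2261*Q(-7, G) = -2261*0 = 0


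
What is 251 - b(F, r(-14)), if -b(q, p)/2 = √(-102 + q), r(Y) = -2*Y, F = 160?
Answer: 251 + 2*√58 ≈ 266.23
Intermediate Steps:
b(q, p) = -2*√(-102 + q)
251 - b(F, r(-14)) = 251 - (-2)*√(-102 + 160) = 251 - (-2)*√58 = 251 + 2*√58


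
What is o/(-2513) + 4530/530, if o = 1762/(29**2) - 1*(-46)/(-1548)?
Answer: 740944849741/86697248526 ≈ 8.5463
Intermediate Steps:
o = 1344445/650934 (o = 1762/841 + 46*(-1/1548) = 1762*(1/841) - 23/774 = 1762/841 - 23/774 = 1344445/650934 ≈ 2.0654)
o/(-2513) + 4530/530 = (1344445/650934)/(-2513) + 4530/530 = (1344445/650934)*(-1/2513) + 4530*(1/530) = -1344445/1635797142 + 453/53 = 740944849741/86697248526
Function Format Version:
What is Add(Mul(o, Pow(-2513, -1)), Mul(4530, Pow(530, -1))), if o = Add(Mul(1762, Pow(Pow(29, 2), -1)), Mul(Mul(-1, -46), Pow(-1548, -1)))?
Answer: Rational(740944849741, 86697248526) ≈ 8.5463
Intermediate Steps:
o = Rational(1344445, 650934) (o = Add(Mul(1762, Pow(841, -1)), Mul(46, Rational(-1, 1548))) = Add(Mul(1762, Rational(1, 841)), Rational(-23, 774)) = Add(Rational(1762, 841), Rational(-23, 774)) = Rational(1344445, 650934) ≈ 2.0654)
Add(Mul(o, Pow(-2513, -1)), Mul(4530, Pow(530, -1))) = Add(Mul(Rational(1344445, 650934), Pow(-2513, -1)), Mul(4530, Pow(530, -1))) = Add(Mul(Rational(1344445, 650934), Rational(-1, 2513)), Mul(4530, Rational(1, 530))) = Add(Rational(-1344445, 1635797142), Rational(453, 53)) = Rational(740944849741, 86697248526)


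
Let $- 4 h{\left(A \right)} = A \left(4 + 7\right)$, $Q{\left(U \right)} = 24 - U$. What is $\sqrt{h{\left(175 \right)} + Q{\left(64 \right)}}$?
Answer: $\frac{i \sqrt{2085}}{2} \approx 22.831 i$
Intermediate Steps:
$h{\left(A \right)} = - \frac{11 A}{4}$ ($h{\left(A \right)} = - \frac{A \left(4 + 7\right)}{4} = - \frac{A 11}{4} = - \frac{11 A}{4}$)
$\sqrt{h{\left(175 \right)} + Q{\left(64 \right)}} = \sqrt{\left(- \frac{11}{4}\right) 175 + \left(24 - 64\right)} = \sqrt{- \frac{1925}{4} + \left(24 - 64\right)} = \sqrt{- \frac{1925}{4} - 40} = \sqrt{- \frac{2085}{4}} = \frac{i \sqrt{2085}}{2}$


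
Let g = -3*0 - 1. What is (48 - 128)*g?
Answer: 80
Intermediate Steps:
g = -1 (g = 0 - 1 = -1)
(48 - 128)*g = (48 - 128)*(-1) = -80*(-1) = 80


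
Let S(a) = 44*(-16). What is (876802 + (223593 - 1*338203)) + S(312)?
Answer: 761488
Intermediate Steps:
S(a) = -704
(876802 + (223593 - 1*338203)) + S(312) = (876802 + (223593 - 1*338203)) - 704 = (876802 + (223593 - 338203)) - 704 = (876802 - 114610) - 704 = 762192 - 704 = 761488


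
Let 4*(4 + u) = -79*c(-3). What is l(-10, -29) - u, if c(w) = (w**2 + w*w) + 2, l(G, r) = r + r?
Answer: 341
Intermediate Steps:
l(G, r) = 2*r
c(w) = 2 + 2*w**2 (c(w) = (w**2 + w**2) + 2 = 2*w**2 + 2 = 2 + 2*w**2)
u = -399 (u = -4 + (-79*(2 + 2*(-3)**2))/4 = -4 + (-79*(2 + 2*9))/4 = -4 + (-79*(2 + 18))/4 = -4 + (-79*20)/4 = -4 + (1/4)*(-1580) = -4 - 395 = -399)
l(-10, -29) - u = 2*(-29) - 1*(-399) = -58 + 399 = 341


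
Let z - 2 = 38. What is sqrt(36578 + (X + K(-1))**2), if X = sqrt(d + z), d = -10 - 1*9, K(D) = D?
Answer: sqrt(36600 - 2*sqrt(21)) ≈ 191.29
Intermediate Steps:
z = 40 (z = 2 + 38 = 40)
d = -19 (d = -10 - 9 = -19)
X = sqrt(21) (X = sqrt(-19 + 40) = sqrt(21) ≈ 4.5826)
sqrt(36578 + (X + K(-1))**2) = sqrt(36578 + (sqrt(21) - 1)**2) = sqrt(36578 + (-1 + sqrt(21))**2)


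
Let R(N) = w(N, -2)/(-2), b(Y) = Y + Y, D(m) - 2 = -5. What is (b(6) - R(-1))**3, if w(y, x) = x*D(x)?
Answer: 3375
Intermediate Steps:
D(m) = -3 (D(m) = 2 - 5 = -3)
w(y, x) = -3*x (w(y, x) = x*(-3) = -3*x)
b(Y) = 2*Y
R(N) = -3 (R(N) = -3*(-2)/(-2) = 6*(-1/2) = -3)
(b(6) - R(-1))**3 = (2*6 - 1*(-3))**3 = (12 + 3)**3 = 15**3 = 3375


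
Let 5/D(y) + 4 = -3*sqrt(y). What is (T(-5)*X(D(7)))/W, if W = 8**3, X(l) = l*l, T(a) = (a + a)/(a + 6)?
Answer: -9875/565504 + 375*sqrt(7)/70688 ≈ -0.0034266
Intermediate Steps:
D(y) = 5/(-4 - 3*sqrt(y))
T(a) = 2*a/(6 + a) (T(a) = (2*a)/(6 + a) = 2*a/(6 + a))
X(l) = l**2
W = 512
(T(-5)*X(D(7)))/W = ((2*(-5)/(6 - 5))*(-5/(4 + 3*sqrt(7)))**2)/512 = ((2*(-5)/1)*(25/(4 + 3*sqrt(7))**2))*(1/512) = ((2*(-5)*1)*(25/(4 + 3*sqrt(7))**2))*(1/512) = -250/(4 + 3*sqrt(7))**2*(1/512) = -125/(256*(4 + 3*sqrt(7))**2)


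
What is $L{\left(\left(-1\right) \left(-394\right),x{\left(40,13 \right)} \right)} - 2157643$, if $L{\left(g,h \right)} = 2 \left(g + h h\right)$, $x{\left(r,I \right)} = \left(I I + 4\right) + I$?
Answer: $-2087663$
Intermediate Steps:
$x{\left(r,I \right)} = 4 + I + I^{2}$ ($x{\left(r,I \right)} = \left(I^{2} + 4\right) + I = \left(4 + I^{2}\right) + I = 4 + I + I^{2}$)
$L{\left(g,h \right)} = 2 g + 2 h^{2}$ ($L{\left(g,h \right)} = 2 \left(g + h^{2}\right) = 2 g + 2 h^{2}$)
$L{\left(\left(-1\right) \left(-394\right),x{\left(40,13 \right)} \right)} - 2157643 = \left(2 \left(\left(-1\right) \left(-394\right)\right) + 2 \left(4 + 13 + 13^{2}\right)^{2}\right) - 2157643 = \left(2 \cdot 394 + 2 \left(4 + 13 + 169\right)^{2}\right) - 2157643 = \left(788 + 2 \cdot 186^{2}\right) - 2157643 = \left(788 + 2 \cdot 34596\right) - 2157643 = \left(788 + 69192\right) - 2157643 = 69980 - 2157643 = -2087663$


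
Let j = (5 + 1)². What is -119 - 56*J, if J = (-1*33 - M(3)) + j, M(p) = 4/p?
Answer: -637/3 ≈ -212.33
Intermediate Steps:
j = 36 (j = 6² = 36)
J = 5/3 (J = (-1*33 - 4/3) + 36 = (-33 - 4/3) + 36 = -103/3 + 36 = 5/3 ≈ 1.6667)
-119 - 56*J = -119 - 56*5/3 = -119 - 280/3 = -637/3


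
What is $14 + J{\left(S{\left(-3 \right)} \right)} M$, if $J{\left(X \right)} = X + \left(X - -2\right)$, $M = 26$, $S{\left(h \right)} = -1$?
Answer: $14$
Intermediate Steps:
$J{\left(X \right)} = 2 + 2 X$ ($J{\left(X \right)} = X + \left(X + 2\right) = X + \left(2 + X\right) = 2 + 2 X$)
$14 + J{\left(S{\left(-3 \right)} \right)} M = 14 + \left(2 + 2 \left(-1\right)\right) 26 = 14 + \left(2 - 2\right) 26 = 14 + 0 \cdot 26 = 14 + 0 = 14$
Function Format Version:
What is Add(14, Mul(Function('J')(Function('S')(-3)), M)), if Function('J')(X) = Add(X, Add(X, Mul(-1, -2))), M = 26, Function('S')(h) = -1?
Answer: 14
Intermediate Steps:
Function('J')(X) = Add(2, Mul(2, X)) (Function('J')(X) = Add(X, Add(X, 2)) = Add(X, Add(2, X)) = Add(2, Mul(2, X)))
Add(14, Mul(Function('J')(Function('S')(-3)), M)) = Add(14, Mul(Add(2, Mul(2, -1)), 26)) = Add(14, Mul(Add(2, -2), 26)) = Add(14, Mul(0, 26)) = Add(14, 0) = 14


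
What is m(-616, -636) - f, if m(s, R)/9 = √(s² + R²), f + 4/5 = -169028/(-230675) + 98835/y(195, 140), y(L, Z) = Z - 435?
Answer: 4560667933/13609825 + 36*√48997 ≈ 8303.8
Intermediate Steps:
y(L, Z) = -435 + Z
f = -4560667933/13609825 (f = -⅘ + (-169028/(-230675) + 98835/(-435 + 140)) = -⅘ + (-169028*(-1/230675) + 98835/(-295)) = -⅘ + (169028/230675 + 98835*(-1/295)) = -⅘ + (169028/230675 - 19767/59) = -⅘ - 4549780073/13609825 = -4560667933/13609825 ≈ -335.10)
m(s, R) = 9*√(R² + s²) (m(s, R) = 9*√(s² + R²) = 9*√(R² + s²))
m(-616, -636) - f = 9*√((-636)² + (-616)²) - 1*(-4560667933/13609825) = 9*√(404496 + 379456) + 4560667933/13609825 = 9*√783952 + 4560667933/13609825 = 9*(4*√48997) + 4560667933/13609825 = 36*√48997 + 4560667933/13609825 = 4560667933/13609825 + 36*√48997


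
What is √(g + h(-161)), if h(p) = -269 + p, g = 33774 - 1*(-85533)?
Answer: √118877 ≈ 344.79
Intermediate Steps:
g = 119307 (g = 33774 + 85533 = 119307)
√(g + h(-161)) = √(119307 + (-269 - 161)) = √(119307 - 430) = √118877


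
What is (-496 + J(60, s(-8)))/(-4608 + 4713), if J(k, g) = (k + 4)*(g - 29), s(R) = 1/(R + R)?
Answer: -2356/105 ≈ -22.438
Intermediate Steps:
s(R) = 1/(2*R)
J(k, g) = (-29 + g)*(4 + k) (J(k, g) = (4 + k)*(-29 + g) = (-29 + g)*(4 + k))
(-496 + J(60, s(-8)))/(-4608 + 4713) = (-496 + (-116 - 29*60 + 4*((1/2)/(-8)) + ((1/2)/(-8))*60))/(-4608 + 4713) = (-496 + (-116 - 1740 + 4*((1/2)*(-1/8)) + ((1/2)*(-1/8))*60))/105 = (-496 + (-116 - 1740 + 4*(-1/16) - 1/16*60))*(1/105) = (-496 + (-116 - 1740 - 1/4 - 15/4))*(1/105) = (-496 - 1860)*(1/105) = -2356*1/105 = -2356/105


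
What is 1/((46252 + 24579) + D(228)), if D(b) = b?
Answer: 1/71059 ≈ 1.4073e-5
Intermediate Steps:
1/((46252 + 24579) + D(228)) = 1/((46252 + 24579) + 228) = 1/(70831 + 228) = 1/71059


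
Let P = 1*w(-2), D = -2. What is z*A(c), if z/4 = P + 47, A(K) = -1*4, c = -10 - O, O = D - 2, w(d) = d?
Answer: -720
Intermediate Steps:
O = -4 (O = -2 - 2 = -4)
P = -2 (P = 1*(-2) = -2)
c = -6 (c = -10 - 1*(-4) = -10 + 4 = -6)
A(K) = -4
z = 180 (z = 4*(-2 + 47) = 4*45 = 180)
z*A(c) = 180*(-4) = -720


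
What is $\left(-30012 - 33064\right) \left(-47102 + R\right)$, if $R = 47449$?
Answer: $-21887372$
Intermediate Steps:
$\left(-30012 - 33064\right) \left(-47102 + R\right) = \left(-30012 - 33064\right) \left(-47102 + 47449\right) = \left(-63076\right) 347 = -21887372$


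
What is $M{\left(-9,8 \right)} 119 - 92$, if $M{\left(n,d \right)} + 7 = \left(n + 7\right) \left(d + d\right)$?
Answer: $-4733$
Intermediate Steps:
$M{\left(n,d \right)} = -7 + 2 d \left(7 + n\right)$ ($M{\left(n,d \right)} = -7 + \left(n + 7\right) \left(d + d\right) = -7 + \left(7 + n\right) 2 d = -7 + 2 d \left(7 + n\right)$)
$M{\left(-9,8 \right)} 119 - 92 = \left(-7 + 14 \cdot 8 + 2 \cdot 8 \left(-9\right)\right) 119 - 92 = \left(-7 + 112 - 144\right) 119 - 92 = \left(-39\right) 119 - 92 = -4641 - 92 = -4733$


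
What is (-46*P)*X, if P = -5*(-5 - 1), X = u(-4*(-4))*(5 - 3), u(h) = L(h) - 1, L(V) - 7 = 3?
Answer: -24840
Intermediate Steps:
L(V) = 10 (L(V) = 7 + 3 = 10)
u(h) = 9 (u(h) = 10 - 1 = 9)
X = 18 (X = 9*(5 - 3) = 9*2 = 18)
P = 30 (P = -5*(-6) = 30)
(-46*P)*X = -46*30*18 = -1380*18 = -24840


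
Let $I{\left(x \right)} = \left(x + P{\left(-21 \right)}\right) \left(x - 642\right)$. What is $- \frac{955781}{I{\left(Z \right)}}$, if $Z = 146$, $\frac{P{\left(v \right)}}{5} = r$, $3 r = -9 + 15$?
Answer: $\frac{955781}{77376} \approx 12.352$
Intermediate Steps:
$r = 2$ ($r = \frac{-9 + 15}{3} = \frac{1}{3} \cdot 6 = 2$)
$P{\left(v \right)} = 10$ ($P{\left(v \right)} = 5 \cdot 2 = 10$)
$I{\left(x \right)} = \left(-642 + x\right) \left(10 + x\right)$ ($I{\left(x \right)} = \left(x + 10\right) \left(x - 642\right) = \left(10 + x\right) \left(-642 + x\right) = \left(-642 + x\right) \left(10 + x\right)$)
$- \frac{955781}{I{\left(Z \right)}} = - \frac{955781}{-6420 + 146^{2} - 92272} = - \frac{955781}{-6420 + 21316 - 92272} = - \frac{955781}{-77376} = \left(-955781\right) \left(- \frac{1}{77376}\right) = \frac{955781}{77376}$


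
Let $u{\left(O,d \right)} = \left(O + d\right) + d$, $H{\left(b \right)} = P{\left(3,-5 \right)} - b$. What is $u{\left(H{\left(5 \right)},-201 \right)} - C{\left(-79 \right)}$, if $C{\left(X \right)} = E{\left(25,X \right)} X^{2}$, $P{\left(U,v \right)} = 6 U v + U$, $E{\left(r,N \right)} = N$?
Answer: $492545$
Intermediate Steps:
$P{\left(U,v \right)} = U + 6 U v$ ($P{\left(U,v \right)} = 6 U v + U = U + 6 U v$)
$C{\left(X \right)} = X^{3}$ ($C{\left(X \right)} = X X^{2} = X^{3}$)
$H{\left(b \right)} = -87 - b$ ($H{\left(b \right)} = 3 \left(1 + 6 \left(-5\right)\right) - b = 3 \left(1 - 30\right) - b = 3 \left(-29\right) - b = -87 - b$)
$u{\left(O,d \right)} = O + 2 d$
$u{\left(H{\left(5 \right)},-201 \right)} - C{\left(-79 \right)} = \left(\left(-87 - 5\right) + 2 \left(-201\right)\right) - \left(-79\right)^{3} = \left(\left(-87 - 5\right) - 402\right) - -493039 = \left(-92 - 402\right) + 493039 = -494 + 493039 = 492545$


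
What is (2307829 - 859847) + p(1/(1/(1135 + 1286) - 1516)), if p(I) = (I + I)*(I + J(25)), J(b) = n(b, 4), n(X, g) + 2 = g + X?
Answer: 19505221984103825942/13470624955225 ≈ 1.4480e+6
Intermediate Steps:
n(X, g) = -2 + X + g (n(X, g) = -2 + (g + X) = -2 + (X + g) = -2 + X + g)
J(b) = 2 + b (J(b) = -2 + b + 4 = 2 + b)
p(I) = 2*I*(27 + I) (p(I) = (I + I)*(I + (2 + 25)) = (2*I)*(I + 27) = (2*I)*(27 + I) = 2*I*(27 + I))
(2307829 - 859847) + p(1/(1/(1135 + 1286) - 1516)) = (2307829 - 859847) + 2*(27 + 1/(1/(1135 + 1286) - 1516))/(1/(1135 + 1286) - 1516) = 1447982 + 2*(27 + 1/(1/2421 - 1516))/(1/2421 - 1516) = 1447982 + 2*(27 + 1/(-3670235/2421))/(-3670235/2421) = 1447982 + 2*(-2421/3670235)*(27 - 2421/3670235) = 1447982 + 2*(-2421/3670235)*(99093924/3670235) = 1447982 - 479812780008/13470624955225 = 19505221984103825942/13470624955225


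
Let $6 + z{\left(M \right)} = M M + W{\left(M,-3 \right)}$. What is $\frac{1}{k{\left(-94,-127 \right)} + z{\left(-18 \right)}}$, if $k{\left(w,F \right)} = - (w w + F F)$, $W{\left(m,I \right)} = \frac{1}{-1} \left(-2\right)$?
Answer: $- \frac{1}{24645} \approx -4.0576 \cdot 10^{-5}$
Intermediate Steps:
$W{\left(m,I \right)} = 2$ ($W{\left(m,I \right)} = \left(-1\right) \left(-2\right) = 2$)
$z{\left(M \right)} = -4 + M^{2}$ ($z{\left(M \right)} = -6 + \left(M M + 2\right) = -6 + \left(M^{2} + 2\right) = -6 + \left(2 + M^{2}\right) = -4 + M^{2}$)
$k{\left(w,F \right)} = - F^{2} - w^{2}$ ($k{\left(w,F \right)} = - (w^{2} + F^{2}) = - (F^{2} + w^{2}) = - F^{2} - w^{2}$)
$\frac{1}{k{\left(-94,-127 \right)} + z{\left(-18 \right)}} = \frac{1}{\left(- \left(-127\right)^{2} - \left(-94\right)^{2}\right) - \left(4 - \left(-18\right)^{2}\right)} = \frac{1}{\left(\left(-1\right) 16129 - 8836\right) + \left(-4 + 324\right)} = \frac{1}{\left(-16129 - 8836\right) + 320} = \frac{1}{-24965 + 320} = \frac{1}{-24645} = - \frac{1}{24645}$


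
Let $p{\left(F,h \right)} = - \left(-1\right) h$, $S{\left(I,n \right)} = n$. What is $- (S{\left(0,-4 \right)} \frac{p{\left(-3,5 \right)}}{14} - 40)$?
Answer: $\frac{290}{7} \approx 41.429$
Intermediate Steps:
$p{\left(F,h \right)} = h$
$- (S{\left(0,-4 \right)} \frac{p{\left(-3,5 \right)}}{14} - 40) = - (- 4 \cdot \frac{5}{14} - 40) = - (- 4 \cdot 5 \cdot \frac{1}{14} - 40) = - (\left(-4\right) \frac{5}{14} - 40) = - (- \frac{10}{7} - 40) = \left(-1\right) \left(- \frac{290}{7}\right) = \frac{290}{7}$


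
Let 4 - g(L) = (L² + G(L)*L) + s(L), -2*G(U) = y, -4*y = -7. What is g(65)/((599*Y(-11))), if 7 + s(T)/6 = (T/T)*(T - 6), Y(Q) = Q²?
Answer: -35809/579832 ≈ -0.061758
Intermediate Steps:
y = 7/4 (y = -¼*(-7) = 7/4 ≈ 1.7500)
G(U) = -7/8 (G(U) = -½*7/4 = -7/8)
s(T) = -78 + 6*T (s(T) = -42 + 6*((T/T)*(T - 6)) = -42 + 6*(1*(-6 + T)) = -42 + 6*(-6 + T) = -42 + (-36 + 6*T) = -78 + 6*T)
g(L) = 82 - L² - 41*L/8 (g(L) = 4 - ((L² - 7*L/8) + (-78 + 6*L)) = 4 - (-78 + L² + 41*L/8) = 4 + (78 - L² - 41*L/8) = 82 - L² - 41*L/8)
g(65)/((599*Y(-11))) = (82 - 1*65² - 41/8*65)/((599*(-11)²)) = (82 - 1*4225 - 2665/8)/((599*121)) = (82 - 4225 - 2665/8)/72479 = -35809/8*1/72479 = -35809/579832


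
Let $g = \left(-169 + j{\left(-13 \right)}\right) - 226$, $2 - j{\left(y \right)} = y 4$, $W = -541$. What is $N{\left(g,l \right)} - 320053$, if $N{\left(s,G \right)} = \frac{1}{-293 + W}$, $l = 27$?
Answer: $- \frac{266924203}{834} \approx -3.2005 \cdot 10^{5}$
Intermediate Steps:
$j{\left(y \right)} = 2 - 4 y$ ($j{\left(y \right)} = 2 - y 4 = 2 - 4 y$)
$g = -341$ ($g = \left(-169 + \left(2 - -52\right)\right) - 226 = \left(-169 + \left(2 + 52\right)\right) - 226 = \left(-169 + 54\right) - 226 = -115 - 226 = -341$)
$N{\left(s,G \right)} = - \frac{1}{834}$ ($N{\left(s,G \right)} = \frac{1}{-293 - 541} = \frac{1}{-834} = - \frac{1}{834}$)
$N{\left(g,l \right)} - 320053 = - \frac{1}{834} - 320053 = - \frac{266924203}{834}$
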